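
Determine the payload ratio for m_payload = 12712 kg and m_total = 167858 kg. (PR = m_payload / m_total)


PR = 12712 / 167858 = 0.0757

0.0757


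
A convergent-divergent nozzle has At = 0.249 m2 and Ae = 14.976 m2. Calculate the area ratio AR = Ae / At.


AR = 14.976 / 0.249 = 60.1

60.1


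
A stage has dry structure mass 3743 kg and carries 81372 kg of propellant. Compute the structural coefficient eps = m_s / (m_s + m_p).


eps = 3743 / (3743 + 81372) = 0.044

0.044


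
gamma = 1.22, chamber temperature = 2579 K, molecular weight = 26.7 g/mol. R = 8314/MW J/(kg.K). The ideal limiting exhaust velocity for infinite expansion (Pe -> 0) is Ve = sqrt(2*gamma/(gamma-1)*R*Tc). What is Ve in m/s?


R = 8314 / 26.7 = 311.39 J/(kg.K)
Ve = sqrt(2 * 1.22 / (1.22 - 1) * 311.39 * 2579) = 2984 m/s

2984 m/s


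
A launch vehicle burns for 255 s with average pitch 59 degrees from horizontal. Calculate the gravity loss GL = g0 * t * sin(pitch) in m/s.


GL = 9.81 * 255 * sin(59 deg) = 2144 m/s

2144 m/s


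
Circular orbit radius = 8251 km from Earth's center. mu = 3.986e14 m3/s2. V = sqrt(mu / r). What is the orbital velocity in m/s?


V = sqrt(3.986e14 / 8251000) = 6950 m/s

6950 m/s


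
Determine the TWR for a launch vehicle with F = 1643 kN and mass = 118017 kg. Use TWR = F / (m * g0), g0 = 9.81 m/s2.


TWR = 1643000 / (118017 * 9.81) = 1.42

1.42


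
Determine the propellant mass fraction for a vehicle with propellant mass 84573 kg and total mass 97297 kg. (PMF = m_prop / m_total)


PMF = 84573 / 97297 = 0.869

0.869


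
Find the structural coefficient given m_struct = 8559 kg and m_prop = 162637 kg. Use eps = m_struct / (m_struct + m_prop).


eps = 8559 / (8559 + 162637) = 0.05

0.05


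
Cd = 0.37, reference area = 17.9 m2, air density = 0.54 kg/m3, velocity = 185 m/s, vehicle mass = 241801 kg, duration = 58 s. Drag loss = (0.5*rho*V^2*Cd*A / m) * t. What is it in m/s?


D = 0.5 * 0.54 * 185^2 * 0.37 * 17.9 = 61201.49 N
a = 61201.49 / 241801 = 0.2531 m/s2
dV = 0.2531 * 58 = 14.7 m/s

14.7 m/s


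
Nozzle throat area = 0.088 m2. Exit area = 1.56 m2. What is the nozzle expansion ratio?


AR = 1.56 / 0.088 = 17.7

17.7


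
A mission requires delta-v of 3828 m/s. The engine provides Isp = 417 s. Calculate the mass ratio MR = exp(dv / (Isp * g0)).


Ve = 417 * 9.81 = 4090.77 m/s
MR = exp(3828 / 4090.77) = 2.549

2.549


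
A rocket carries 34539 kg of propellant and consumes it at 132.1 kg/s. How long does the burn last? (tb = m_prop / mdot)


tb = 34539 / 132.1 = 261.5 s

261.5 s


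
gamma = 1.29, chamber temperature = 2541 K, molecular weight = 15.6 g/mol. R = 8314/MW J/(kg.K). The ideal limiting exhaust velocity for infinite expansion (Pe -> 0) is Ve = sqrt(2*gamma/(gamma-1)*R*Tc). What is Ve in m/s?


R = 8314 / 15.6 = 532.95 J/(kg.K)
Ve = sqrt(2 * 1.29 / (1.29 - 1) * 532.95 * 2541) = 3471 m/s

3471 m/s


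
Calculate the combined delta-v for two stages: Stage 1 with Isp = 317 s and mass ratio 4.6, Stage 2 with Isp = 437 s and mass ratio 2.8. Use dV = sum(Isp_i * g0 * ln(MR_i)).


dV1 = 317 * 9.81 * ln(4.6) = 4745.7 m/s
dV2 = 437 * 9.81 * ln(2.8) = 4413.9 m/s
Total dV = 4745.7 + 4413.9 = 9159.6 m/s ~ 9160 m/s

9160 m/s


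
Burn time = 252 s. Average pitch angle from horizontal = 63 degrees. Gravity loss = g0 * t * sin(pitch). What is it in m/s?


GL = 9.81 * 252 * sin(63 deg) = 2203 m/s

2203 m/s


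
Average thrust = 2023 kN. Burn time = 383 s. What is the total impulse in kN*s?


It = 2023 * 383 = 774809 kN*s

774809 kN*s


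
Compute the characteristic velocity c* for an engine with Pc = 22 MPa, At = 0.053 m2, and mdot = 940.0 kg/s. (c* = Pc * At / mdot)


c* = 22e6 * 0.053 / 940.0 = 1240 m/s

1240 m/s


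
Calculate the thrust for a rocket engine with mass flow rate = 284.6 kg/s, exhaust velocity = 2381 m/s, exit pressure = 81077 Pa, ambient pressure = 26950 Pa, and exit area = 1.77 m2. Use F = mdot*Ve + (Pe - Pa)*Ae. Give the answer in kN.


F = 284.6 * 2381 + (81077 - 26950) * 1.77 = 773437.0 N = 773.4 kN

773.4 kN


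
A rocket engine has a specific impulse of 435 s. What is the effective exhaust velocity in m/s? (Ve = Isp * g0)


Ve = Isp * g0 = 435 * 9.81 = 4267.4 m/s

4267.4 m/s


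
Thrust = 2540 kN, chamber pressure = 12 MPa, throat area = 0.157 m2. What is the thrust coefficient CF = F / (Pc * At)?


CF = 2540000 / (12e6 * 0.157) = 1.35

1.35


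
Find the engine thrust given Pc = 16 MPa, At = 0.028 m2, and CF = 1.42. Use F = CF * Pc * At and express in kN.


F = 1.42 * 16e6 * 0.028 = 636160.0 N = 636.2 kN

636.2 kN


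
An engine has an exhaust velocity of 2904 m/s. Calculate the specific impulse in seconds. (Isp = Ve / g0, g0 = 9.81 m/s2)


Isp = Ve / g0 = 2904 / 9.81 = 296.0 s

296.0 s


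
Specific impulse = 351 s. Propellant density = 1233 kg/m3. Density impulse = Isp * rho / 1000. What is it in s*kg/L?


rho*Isp = 351 * 1233 / 1000 = 433 s*kg/L

433 s*kg/L


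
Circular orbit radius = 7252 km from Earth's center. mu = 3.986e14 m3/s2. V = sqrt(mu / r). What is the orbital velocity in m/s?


V = sqrt(3.986e14 / 7252000) = 7414 m/s

7414 m/s


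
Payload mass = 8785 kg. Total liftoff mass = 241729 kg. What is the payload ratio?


PR = 8785 / 241729 = 0.0363

0.0363


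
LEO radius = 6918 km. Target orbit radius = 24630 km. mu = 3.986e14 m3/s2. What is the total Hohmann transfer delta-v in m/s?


V1 = sqrt(mu/r1) = 7590.64 m/s
dV1 = V1*(sqrt(2*r2/(r1+r2)) - 1) = 1894.41 m/s
V2 = sqrt(mu/r2) = 4022.87 m/s
dV2 = V2*(1 - sqrt(2*r1/(r1+r2))) = 1358.74 m/s
Total dV = 3253 m/s

3253 m/s


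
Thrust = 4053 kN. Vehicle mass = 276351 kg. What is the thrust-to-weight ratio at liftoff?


TWR = 4053000 / (276351 * 9.81) = 1.5

1.5


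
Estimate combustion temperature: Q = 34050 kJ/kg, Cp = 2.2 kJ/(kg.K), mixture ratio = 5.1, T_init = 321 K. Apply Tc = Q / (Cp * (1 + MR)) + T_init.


Tc = 34050 / (2.2 * (1 + 5.1)) + 321 = 2858 K

2858 K


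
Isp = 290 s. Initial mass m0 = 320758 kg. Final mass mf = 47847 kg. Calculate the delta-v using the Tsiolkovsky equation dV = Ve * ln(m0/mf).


Ve = 290 * 9.81 = 2844.9 m/s
dV = 2844.9 * ln(320758/47847) = 5413 m/s

5413 m/s


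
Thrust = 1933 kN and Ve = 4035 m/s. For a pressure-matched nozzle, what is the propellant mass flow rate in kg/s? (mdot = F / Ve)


mdot = F / Ve = 1933000 / 4035 = 479.1 kg/s

479.1 kg/s


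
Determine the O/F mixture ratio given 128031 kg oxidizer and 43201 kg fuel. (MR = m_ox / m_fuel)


MR = 128031 / 43201 = 2.96

2.96


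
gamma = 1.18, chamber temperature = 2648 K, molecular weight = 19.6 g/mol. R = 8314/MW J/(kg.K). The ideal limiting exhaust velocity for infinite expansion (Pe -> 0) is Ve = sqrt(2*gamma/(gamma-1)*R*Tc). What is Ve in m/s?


R = 8314 / 19.6 = 424.18 J/(kg.K)
Ve = sqrt(2 * 1.18 / (1.18 - 1) * 424.18 * 2648) = 3838 m/s

3838 m/s


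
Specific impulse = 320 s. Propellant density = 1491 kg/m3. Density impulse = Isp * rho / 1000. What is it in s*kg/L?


rho*Isp = 320 * 1491 / 1000 = 477 s*kg/L

477 s*kg/L


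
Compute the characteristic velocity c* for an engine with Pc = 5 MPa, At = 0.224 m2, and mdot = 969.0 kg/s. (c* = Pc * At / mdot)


c* = 5e6 * 0.224 / 969.0 = 1156 m/s

1156 m/s


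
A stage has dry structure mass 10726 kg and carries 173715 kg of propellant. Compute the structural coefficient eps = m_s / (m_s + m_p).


eps = 10726 / (10726 + 173715) = 0.0582

0.0582


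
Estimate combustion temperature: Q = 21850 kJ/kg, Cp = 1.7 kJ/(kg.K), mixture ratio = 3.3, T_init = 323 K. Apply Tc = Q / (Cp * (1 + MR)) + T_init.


Tc = 21850 / (1.7 * (1 + 3.3)) + 323 = 3312 K

3312 K


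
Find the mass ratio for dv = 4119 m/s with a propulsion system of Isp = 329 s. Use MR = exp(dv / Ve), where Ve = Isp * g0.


Ve = 329 * 9.81 = 3227.49 m/s
MR = exp(4119 / 3227.49) = 3.583

3.583


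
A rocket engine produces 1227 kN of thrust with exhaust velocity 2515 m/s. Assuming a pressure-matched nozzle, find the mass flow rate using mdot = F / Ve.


mdot = F / Ve = 1227000 / 2515 = 487.9 kg/s

487.9 kg/s


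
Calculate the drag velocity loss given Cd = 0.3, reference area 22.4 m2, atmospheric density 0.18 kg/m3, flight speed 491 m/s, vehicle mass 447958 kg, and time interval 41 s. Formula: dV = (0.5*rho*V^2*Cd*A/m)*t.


D = 0.5 * 0.18 * 491^2 * 0.3 * 22.4 = 145805.79 N
a = 145805.79 / 447958 = 0.3255 m/s2
dV = 0.3255 * 41 = 13.3 m/s

13.3 m/s


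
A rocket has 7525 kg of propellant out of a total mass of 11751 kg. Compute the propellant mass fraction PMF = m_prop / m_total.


PMF = 7525 / 11751 = 0.64

0.64


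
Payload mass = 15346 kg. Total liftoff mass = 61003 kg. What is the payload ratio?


PR = 15346 / 61003 = 0.2516

0.2516


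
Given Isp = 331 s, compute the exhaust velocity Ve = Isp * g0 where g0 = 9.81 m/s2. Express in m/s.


Ve = Isp * g0 = 331 * 9.81 = 3247.1 m/s

3247.1 m/s


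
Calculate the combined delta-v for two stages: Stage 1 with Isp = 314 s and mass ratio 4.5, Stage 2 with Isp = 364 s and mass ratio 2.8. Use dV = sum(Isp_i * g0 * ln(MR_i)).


dV1 = 314 * 9.81 * ln(4.5) = 4633.1 m/s
dV2 = 364 * 9.81 * ln(2.8) = 3676.6 m/s
Total dV = 4633.1 + 3676.6 = 8309.7 m/s ~ 8310 m/s

8310 m/s


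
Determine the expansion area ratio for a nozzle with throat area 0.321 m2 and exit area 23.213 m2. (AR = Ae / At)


AR = 23.213 / 0.321 = 72.3

72.3


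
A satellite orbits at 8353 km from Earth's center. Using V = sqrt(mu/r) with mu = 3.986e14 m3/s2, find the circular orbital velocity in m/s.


V = sqrt(3.986e14 / 8353000) = 6908 m/s

6908 m/s


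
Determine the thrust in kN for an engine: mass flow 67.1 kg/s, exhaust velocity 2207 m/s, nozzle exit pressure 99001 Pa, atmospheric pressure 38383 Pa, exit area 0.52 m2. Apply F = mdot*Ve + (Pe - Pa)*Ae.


F = 67.1 * 2207 + (99001 - 38383) * 0.52 = 179611.0 N = 179.6 kN

179.6 kN


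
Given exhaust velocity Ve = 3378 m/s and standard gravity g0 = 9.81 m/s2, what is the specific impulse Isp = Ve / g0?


Isp = Ve / g0 = 3378 / 9.81 = 344.3 s

344.3 s


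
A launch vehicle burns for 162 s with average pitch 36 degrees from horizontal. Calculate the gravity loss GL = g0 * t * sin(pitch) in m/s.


GL = 9.81 * 162 * sin(36 deg) = 934 m/s

934 m/s


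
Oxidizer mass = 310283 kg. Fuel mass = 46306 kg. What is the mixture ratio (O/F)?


MR = 310283 / 46306 = 6.7

6.7


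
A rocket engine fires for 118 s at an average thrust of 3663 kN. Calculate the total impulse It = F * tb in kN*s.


It = 3663 * 118 = 432234 kN*s

432234 kN*s


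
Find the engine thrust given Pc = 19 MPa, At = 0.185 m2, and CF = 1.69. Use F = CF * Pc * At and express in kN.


F = 1.69 * 19e6 * 0.185 = 5.9404e+06 N = 5940.4 kN

5940.4 kN


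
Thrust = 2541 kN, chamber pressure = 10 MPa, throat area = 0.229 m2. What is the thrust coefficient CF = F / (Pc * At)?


CF = 2541000 / (10e6 * 0.229) = 1.11

1.11


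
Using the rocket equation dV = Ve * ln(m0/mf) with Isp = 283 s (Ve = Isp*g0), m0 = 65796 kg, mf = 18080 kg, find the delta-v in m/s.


Ve = 283 * 9.81 = 2776.23 m/s
dV = 2776.23 * ln(65796/18080) = 3586 m/s

3586 m/s


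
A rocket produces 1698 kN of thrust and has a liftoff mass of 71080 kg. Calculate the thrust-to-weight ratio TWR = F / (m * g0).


TWR = 1698000 / (71080 * 9.81) = 2.44

2.44


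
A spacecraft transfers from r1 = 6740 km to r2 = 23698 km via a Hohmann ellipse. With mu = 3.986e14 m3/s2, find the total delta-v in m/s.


V1 = sqrt(mu/r1) = 7690.22 m/s
dV1 = V1*(sqrt(2*r2/(r1+r2)) - 1) = 1906.03 m/s
V2 = sqrt(mu/r2) = 4101.22 m/s
dV2 = V2*(1 - sqrt(2*r1/(r1+r2))) = 1371.93 m/s
Total dV = 3278 m/s

3278 m/s


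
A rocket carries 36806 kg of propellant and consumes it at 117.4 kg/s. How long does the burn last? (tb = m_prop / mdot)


tb = 36806 / 117.4 = 313.5 s

313.5 s


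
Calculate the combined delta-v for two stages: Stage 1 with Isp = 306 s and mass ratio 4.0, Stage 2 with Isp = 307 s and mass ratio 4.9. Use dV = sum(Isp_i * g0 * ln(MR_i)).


dV1 = 306 * 9.81 * ln(4.0) = 4161.5 m/s
dV2 = 307 * 9.81 * ln(4.9) = 4786.3 m/s
Total dV = 4161.5 + 4786.3 = 8947.8 m/s ~ 8948 m/s

8948 m/s


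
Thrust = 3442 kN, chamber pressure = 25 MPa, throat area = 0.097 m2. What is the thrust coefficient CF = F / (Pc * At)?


CF = 3442000 / (25e6 * 0.097) = 1.42

1.42


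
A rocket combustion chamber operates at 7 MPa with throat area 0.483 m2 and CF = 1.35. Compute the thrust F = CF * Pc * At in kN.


F = 1.35 * 7e6 * 0.483 = 4.5644e+06 N = 4564.4 kN

4564.4 kN


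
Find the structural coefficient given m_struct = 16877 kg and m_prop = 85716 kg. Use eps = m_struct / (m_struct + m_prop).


eps = 16877 / (16877 + 85716) = 0.1645

0.1645


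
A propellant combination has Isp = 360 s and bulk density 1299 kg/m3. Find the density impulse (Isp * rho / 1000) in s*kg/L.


rho*Isp = 360 * 1299 / 1000 = 468 s*kg/L

468 s*kg/L


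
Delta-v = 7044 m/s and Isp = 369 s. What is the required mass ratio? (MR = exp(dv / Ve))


Ve = 369 * 9.81 = 3619.89 m/s
MR = exp(7044 / 3619.89) = 7.0

7.0


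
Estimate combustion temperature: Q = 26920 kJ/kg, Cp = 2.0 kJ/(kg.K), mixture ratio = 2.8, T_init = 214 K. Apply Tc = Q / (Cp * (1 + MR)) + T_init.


Tc = 26920 / (2.0 * (1 + 2.8)) + 214 = 3756 K

3756 K


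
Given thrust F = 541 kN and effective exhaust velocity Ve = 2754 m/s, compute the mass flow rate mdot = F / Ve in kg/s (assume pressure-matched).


mdot = F / Ve = 541000 / 2754 = 196.4 kg/s

196.4 kg/s


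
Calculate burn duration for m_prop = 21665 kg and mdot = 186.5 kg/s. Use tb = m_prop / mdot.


tb = 21665 / 186.5 = 116.2 s

116.2 s


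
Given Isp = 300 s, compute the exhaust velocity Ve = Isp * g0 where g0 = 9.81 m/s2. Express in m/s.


Ve = Isp * g0 = 300 * 9.81 = 2943.0 m/s

2943.0 m/s


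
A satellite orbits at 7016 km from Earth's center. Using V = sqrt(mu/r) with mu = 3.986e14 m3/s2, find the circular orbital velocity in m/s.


V = sqrt(3.986e14 / 7016000) = 7537 m/s

7537 m/s


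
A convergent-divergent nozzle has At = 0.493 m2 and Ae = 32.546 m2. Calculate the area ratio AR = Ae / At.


AR = 32.546 / 0.493 = 66.0

66.0


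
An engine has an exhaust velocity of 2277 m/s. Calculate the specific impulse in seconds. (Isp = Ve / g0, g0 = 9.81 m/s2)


Isp = Ve / g0 = 2277 / 9.81 = 232.1 s

232.1 s


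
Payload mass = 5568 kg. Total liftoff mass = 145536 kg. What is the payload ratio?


PR = 5568 / 145536 = 0.0383

0.0383


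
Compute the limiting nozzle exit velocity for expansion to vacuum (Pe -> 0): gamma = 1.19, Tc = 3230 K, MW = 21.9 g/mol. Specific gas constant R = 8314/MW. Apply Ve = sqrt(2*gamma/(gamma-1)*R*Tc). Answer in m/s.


R = 8314 / 21.9 = 379.63 J/(kg.K)
Ve = sqrt(2 * 1.19 / (1.19 - 1) * 379.63 * 3230) = 3919 m/s

3919 m/s


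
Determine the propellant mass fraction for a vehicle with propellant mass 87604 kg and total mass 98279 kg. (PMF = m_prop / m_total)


PMF = 87604 / 98279 = 0.891

0.891


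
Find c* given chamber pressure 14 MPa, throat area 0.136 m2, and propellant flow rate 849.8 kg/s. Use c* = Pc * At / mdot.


c* = 14e6 * 0.136 / 849.8 = 2241 m/s

2241 m/s


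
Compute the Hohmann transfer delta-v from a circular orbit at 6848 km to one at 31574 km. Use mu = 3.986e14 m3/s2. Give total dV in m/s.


V1 = sqrt(mu/r1) = 7629.34 m/s
dV1 = V1*(sqrt(2*r2/(r1+r2)) - 1) = 2151.51 m/s
V2 = sqrt(mu/r2) = 3553.07 m/s
dV2 = V2*(1 - sqrt(2*r1/(r1+r2))) = 1431.73 m/s
Total dV = 3583 m/s

3583 m/s


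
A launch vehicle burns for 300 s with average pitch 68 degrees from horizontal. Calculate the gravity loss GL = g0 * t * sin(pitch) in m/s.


GL = 9.81 * 300 * sin(68 deg) = 2729 m/s

2729 m/s


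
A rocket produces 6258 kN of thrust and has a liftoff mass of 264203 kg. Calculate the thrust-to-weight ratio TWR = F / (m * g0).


TWR = 6258000 / (264203 * 9.81) = 2.41

2.41


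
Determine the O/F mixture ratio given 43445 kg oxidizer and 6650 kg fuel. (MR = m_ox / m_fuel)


MR = 43445 / 6650 = 6.53

6.53


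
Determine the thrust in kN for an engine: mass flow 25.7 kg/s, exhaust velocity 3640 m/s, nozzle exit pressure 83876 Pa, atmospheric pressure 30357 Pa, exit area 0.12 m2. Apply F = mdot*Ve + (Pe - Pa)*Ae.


F = 25.7 * 3640 + (83876 - 30357) * 0.12 = 99970.0 N = 100.0 kN

100.0 kN


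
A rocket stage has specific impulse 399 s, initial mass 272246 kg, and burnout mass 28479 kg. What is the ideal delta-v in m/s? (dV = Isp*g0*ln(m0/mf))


Ve = 399 * 9.81 = 3914.19 m/s
dV = 3914.19 * ln(272246/28479) = 8836 m/s

8836 m/s


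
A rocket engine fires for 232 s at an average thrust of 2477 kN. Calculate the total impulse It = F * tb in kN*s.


It = 2477 * 232 = 574664 kN*s

574664 kN*s


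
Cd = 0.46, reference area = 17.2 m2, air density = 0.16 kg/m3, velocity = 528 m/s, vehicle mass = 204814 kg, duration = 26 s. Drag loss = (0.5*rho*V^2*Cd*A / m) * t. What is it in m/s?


D = 0.5 * 0.16 * 528^2 * 0.46 * 17.2 = 176459.12 N
a = 176459.12 / 204814 = 0.8616 m/s2
dV = 0.8616 * 26 = 22.4 m/s

22.4 m/s


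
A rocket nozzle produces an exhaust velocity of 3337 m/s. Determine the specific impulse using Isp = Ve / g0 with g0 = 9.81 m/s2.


Isp = Ve / g0 = 3337 / 9.81 = 340.2 s

340.2 s


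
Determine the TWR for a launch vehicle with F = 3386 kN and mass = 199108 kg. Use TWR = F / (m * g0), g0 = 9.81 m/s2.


TWR = 3386000 / (199108 * 9.81) = 1.73

1.73


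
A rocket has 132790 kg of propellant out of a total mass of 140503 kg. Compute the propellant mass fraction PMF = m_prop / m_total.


PMF = 132790 / 140503 = 0.945

0.945


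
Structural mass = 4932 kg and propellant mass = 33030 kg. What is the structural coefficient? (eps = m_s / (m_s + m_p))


eps = 4932 / (4932 + 33030) = 0.1299

0.1299


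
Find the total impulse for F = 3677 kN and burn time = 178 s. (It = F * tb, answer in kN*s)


It = 3677 * 178 = 654506 kN*s

654506 kN*s


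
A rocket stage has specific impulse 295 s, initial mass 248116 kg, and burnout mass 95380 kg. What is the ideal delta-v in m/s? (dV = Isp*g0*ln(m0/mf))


Ve = 295 * 9.81 = 2893.95 m/s
dV = 2893.95 * ln(248116/95380) = 2767 m/s

2767 m/s


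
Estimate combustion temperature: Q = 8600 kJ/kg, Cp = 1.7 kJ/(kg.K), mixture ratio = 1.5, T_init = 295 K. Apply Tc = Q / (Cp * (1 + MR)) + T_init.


Tc = 8600 / (1.7 * (1 + 1.5)) + 295 = 2319 K

2319 K


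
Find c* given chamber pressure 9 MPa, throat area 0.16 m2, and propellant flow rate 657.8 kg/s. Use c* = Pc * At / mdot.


c* = 9e6 * 0.16 / 657.8 = 2189 m/s

2189 m/s


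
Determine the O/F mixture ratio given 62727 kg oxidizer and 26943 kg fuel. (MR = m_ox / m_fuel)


MR = 62727 / 26943 = 2.33

2.33


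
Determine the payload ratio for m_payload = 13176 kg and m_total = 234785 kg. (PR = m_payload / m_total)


PR = 13176 / 234785 = 0.0561

0.0561


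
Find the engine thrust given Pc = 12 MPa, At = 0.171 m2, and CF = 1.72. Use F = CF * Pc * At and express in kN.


F = 1.72 * 12e6 * 0.171 = 3.5294e+06 N = 3529.4 kN

3529.4 kN


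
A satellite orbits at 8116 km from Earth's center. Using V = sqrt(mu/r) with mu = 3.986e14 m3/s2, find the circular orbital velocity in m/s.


V = sqrt(3.986e14 / 8116000) = 7008 m/s

7008 m/s


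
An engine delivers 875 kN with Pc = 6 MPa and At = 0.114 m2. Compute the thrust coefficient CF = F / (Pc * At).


CF = 875000 / (6e6 * 0.114) = 1.28

1.28


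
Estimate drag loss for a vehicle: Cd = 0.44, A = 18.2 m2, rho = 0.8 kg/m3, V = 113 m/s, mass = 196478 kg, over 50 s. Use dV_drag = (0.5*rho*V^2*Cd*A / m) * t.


D = 0.5 * 0.8 * 113^2 * 0.44 * 18.2 = 40901.66 N
a = 40901.66 / 196478 = 0.2082 m/s2
dV = 0.2082 * 50 = 10.4 m/s

10.4 m/s


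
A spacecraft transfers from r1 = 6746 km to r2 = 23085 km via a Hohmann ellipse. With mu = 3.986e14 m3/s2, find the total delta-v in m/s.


V1 = sqrt(mu/r1) = 7686.8 m/s
dV1 = V1*(sqrt(2*r2/(r1+r2)) - 1) = 1876.14 m/s
V2 = sqrt(mu/r2) = 4155.31 m/s
dV2 = V2*(1 - sqrt(2*r1/(r1+r2))) = 1360.79 m/s
Total dV = 3237 m/s

3237 m/s


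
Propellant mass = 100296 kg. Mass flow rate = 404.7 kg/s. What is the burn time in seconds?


tb = 100296 / 404.7 = 247.8 s

247.8 s


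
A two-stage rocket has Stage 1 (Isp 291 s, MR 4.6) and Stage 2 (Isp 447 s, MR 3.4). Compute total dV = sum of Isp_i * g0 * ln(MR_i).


dV1 = 291 * 9.81 * ln(4.6) = 4356.4 m/s
dV2 = 447 * 9.81 * ln(3.4) = 5366.3 m/s
Total dV = 4356.4 + 5366.3 = 9722.7 m/s ~ 9723 m/s

9723 m/s


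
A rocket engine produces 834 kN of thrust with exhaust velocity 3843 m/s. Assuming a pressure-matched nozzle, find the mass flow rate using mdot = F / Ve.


mdot = F / Ve = 834000 / 3843 = 217.0 kg/s

217.0 kg/s


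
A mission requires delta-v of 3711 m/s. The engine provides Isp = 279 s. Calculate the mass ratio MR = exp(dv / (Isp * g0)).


Ve = 279 * 9.81 = 2736.99 m/s
MR = exp(3711 / 2736.99) = 3.88

3.88


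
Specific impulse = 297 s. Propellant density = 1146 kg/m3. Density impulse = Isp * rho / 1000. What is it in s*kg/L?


rho*Isp = 297 * 1146 / 1000 = 340 s*kg/L

340 s*kg/L


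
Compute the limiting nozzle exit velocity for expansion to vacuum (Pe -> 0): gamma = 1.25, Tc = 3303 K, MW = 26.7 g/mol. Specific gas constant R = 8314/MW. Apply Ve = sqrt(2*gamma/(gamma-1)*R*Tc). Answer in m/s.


R = 8314 / 26.7 = 311.39 J/(kg.K)
Ve = sqrt(2 * 1.25 / (1.25 - 1) * 311.39 * 3303) = 3207 m/s

3207 m/s


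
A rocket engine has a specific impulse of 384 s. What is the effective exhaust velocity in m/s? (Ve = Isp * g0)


Ve = Isp * g0 = 384 * 9.81 = 3767.0 m/s

3767.0 m/s


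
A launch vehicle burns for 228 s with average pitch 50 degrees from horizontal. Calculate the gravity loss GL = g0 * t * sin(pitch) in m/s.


GL = 9.81 * 228 * sin(50 deg) = 1713 m/s

1713 m/s


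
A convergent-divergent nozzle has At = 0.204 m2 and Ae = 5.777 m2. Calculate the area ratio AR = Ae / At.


AR = 5.777 / 0.204 = 28.3

28.3


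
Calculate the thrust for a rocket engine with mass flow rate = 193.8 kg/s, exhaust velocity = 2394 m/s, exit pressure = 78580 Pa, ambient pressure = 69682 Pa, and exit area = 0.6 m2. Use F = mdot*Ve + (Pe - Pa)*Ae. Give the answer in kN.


F = 193.8 * 2394 + (78580 - 69682) * 0.6 = 469296.0 N = 469.3 kN

469.3 kN


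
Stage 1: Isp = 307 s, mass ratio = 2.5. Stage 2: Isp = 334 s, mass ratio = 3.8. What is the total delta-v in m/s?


dV1 = 307 * 9.81 * ln(2.5) = 2759.6 m/s
dV2 = 334 * 9.81 * ln(3.8) = 4374.2 m/s
Total dV = 2759.6 + 4374.2 = 7133.8 m/s ~ 7134 m/s

7134 m/s


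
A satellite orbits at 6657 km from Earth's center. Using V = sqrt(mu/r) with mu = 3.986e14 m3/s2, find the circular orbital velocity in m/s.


V = sqrt(3.986e14 / 6657000) = 7738 m/s

7738 m/s


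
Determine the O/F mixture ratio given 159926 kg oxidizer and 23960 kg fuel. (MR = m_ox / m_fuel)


MR = 159926 / 23960 = 6.67

6.67


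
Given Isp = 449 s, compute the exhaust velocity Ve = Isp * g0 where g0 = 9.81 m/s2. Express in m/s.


Ve = Isp * g0 = 449 * 9.81 = 4404.7 m/s

4404.7 m/s


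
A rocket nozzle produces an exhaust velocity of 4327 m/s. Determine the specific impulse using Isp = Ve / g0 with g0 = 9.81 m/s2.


Isp = Ve / g0 = 4327 / 9.81 = 441.1 s

441.1 s


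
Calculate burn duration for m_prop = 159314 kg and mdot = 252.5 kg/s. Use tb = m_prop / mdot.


tb = 159314 / 252.5 = 630.9 s

630.9 s


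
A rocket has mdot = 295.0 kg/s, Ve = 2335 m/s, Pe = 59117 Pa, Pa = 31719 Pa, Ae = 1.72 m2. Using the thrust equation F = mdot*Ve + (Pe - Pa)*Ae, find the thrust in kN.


F = 295.0 * 2335 + (59117 - 31719) * 1.72 = 735950.0 N = 736.0 kN

736.0 kN


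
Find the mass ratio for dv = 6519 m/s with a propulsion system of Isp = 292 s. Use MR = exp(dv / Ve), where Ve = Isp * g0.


Ve = 292 * 9.81 = 2864.52 m/s
MR = exp(6519 / 2864.52) = 9.735

9.735


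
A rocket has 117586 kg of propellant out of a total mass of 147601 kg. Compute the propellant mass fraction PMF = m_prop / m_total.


PMF = 117586 / 147601 = 0.797

0.797


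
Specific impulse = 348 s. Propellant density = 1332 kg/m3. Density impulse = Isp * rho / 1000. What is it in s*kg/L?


rho*Isp = 348 * 1332 / 1000 = 464 s*kg/L

464 s*kg/L


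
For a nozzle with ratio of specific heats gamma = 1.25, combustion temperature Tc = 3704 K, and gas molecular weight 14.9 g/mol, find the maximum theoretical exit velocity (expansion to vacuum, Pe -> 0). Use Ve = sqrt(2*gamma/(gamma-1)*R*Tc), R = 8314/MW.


R = 8314 / 14.9 = 557.99 J/(kg.K)
Ve = sqrt(2 * 1.25 / (1.25 - 1) * 557.99 * 3704) = 4546 m/s

4546 m/s


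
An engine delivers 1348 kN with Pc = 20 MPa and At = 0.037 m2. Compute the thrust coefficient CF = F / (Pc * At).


CF = 1348000 / (20e6 * 0.037) = 1.82

1.82


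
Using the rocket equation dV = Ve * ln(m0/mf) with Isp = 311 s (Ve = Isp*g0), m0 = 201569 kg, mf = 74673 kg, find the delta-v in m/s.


Ve = 311 * 9.81 = 3050.91 m/s
dV = 3050.91 * ln(201569/74673) = 3030 m/s

3030 m/s


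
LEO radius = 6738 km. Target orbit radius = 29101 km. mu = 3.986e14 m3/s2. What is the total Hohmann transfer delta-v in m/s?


V1 = sqrt(mu/r1) = 7691.36 m/s
dV1 = V1*(sqrt(2*r2/(r1+r2)) - 1) = 2110.18 m/s
V2 = sqrt(mu/r2) = 3700.96 m/s
dV2 = V2*(1 - sqrt(2*r1/(r1+r2))) = 1431.53 m/s
Total dV = 3542 m/s

3542 m/s


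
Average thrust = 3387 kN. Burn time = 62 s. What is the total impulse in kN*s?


It = 3387 * 62 = 209994 kN*s

209994 kN*s


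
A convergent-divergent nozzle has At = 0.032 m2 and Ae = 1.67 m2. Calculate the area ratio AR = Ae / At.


AR = 1.67 / 0.032 = 52.2

52.2


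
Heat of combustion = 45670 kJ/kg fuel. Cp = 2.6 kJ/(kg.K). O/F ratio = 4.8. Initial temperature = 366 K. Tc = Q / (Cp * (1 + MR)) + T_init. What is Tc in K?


Tc = 45670 / (2.6 * (1 + 4.8)) + 366 = 3395 K

3395 K


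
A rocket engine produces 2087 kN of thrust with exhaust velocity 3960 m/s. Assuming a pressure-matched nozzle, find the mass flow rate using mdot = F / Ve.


mdot = F / Ve = 2087000 / 3960 = 527.0 kg/s

527.0 kg/s


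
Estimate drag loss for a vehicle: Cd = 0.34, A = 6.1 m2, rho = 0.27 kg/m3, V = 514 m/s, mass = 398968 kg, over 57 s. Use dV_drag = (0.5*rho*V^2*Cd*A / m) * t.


D = 0.5 * 0.27 * 514^2 * 0.34 * 6.1 = 73972.24 N
a = 73972.24 / 398968 = 0.1854 m/s2
dV = 0.1854 * 57 = 10.6 m/s

10.6 m/s


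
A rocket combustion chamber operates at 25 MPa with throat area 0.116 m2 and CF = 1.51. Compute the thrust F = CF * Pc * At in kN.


F = 1.51 * 25e6 * 0.116 = 4.3790e+06 N = 4379.0 kN

4379.0 kN


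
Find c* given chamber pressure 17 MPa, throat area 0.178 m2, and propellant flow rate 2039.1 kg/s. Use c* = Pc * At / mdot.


c* = 17e6 * 0.178 / 2039.1 = 1484 m/s

1484 m/s


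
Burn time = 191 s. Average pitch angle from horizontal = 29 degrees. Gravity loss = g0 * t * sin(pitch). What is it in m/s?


GL = 9.81 * 191 * sin(29 deg) = 908 m/s

908 m/s


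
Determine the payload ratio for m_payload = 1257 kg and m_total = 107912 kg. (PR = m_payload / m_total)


PR = 1257 / 107912 = 0.0116

0.0116


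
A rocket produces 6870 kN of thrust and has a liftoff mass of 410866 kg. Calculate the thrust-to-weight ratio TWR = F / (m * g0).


TWR = 6870000 / (410866 * 9.81) = 1.7

1.7


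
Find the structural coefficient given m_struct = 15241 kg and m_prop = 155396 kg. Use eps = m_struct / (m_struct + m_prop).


eps = 15241 / (15241 + 155396) = 0.0893

0.0893


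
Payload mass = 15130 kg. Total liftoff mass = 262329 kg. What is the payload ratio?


PR = 15130 / 262329 = 0.0577

0.0577


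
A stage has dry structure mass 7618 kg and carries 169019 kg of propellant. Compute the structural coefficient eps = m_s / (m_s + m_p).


eps = 7618 / (7618 + 169019) = 0.0431

0.0431


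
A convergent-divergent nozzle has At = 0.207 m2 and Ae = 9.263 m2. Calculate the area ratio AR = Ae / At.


AR = 9.263 / 0.207 = 44.7

44.7


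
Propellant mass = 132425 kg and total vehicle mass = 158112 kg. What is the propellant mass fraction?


PMF = 132425 / 158112 = 0.838

0.838


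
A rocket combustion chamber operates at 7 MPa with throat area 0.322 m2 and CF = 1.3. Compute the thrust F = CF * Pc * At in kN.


F = 1.3 * 7e6 * 0.322 = 2.9302e+06 N = 2930.2 kN

2930.2 kN


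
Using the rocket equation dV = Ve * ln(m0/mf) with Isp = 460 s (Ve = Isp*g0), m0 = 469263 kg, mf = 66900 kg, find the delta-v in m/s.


Ve = 460 * 9.81 = 4512.6 m/s
dV = 4512.6 * ln(469263/66900) = 8790 m/s

8790 m/s


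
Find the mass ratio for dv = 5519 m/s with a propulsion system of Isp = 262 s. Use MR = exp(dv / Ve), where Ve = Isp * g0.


Ve = 262 * 9.81 = 2570.22 m/s
MR = exp(5519 / 2570.22) = 8.562

8.562


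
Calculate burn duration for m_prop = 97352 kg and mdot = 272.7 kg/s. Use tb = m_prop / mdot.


tb = 97352 / 272.7 = 357.0 s

357.0 s


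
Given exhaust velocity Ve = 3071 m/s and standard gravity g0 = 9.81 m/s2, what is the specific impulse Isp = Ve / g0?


Isp = Ve / g0 = 3071 / 9.81 = 313.0 s

313.0 s


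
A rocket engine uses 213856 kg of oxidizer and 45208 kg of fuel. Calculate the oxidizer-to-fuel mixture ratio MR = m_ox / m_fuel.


MR = 213856 / 45208 = 4.73

4.73


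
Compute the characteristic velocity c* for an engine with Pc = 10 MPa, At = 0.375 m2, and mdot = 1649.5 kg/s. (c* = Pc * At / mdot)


c* = 10e6 * 0.375 / 1649.5 = 2273 m/s

2273 m/s


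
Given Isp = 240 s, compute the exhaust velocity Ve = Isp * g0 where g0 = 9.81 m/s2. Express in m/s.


Ve = Isp * g0 = 240 * 9.81 = 2354.4 m/s

2354.4 m/s


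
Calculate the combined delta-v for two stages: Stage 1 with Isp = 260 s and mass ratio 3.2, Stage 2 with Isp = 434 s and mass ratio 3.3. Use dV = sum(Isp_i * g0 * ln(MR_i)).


dV1 = 260 * 9.81 * ln(3.2) = 2966.7 m/s
dV2 = 434 * 9.81 * ln(3.3) = 5083.2 m/s
Total dV = 2966.7 + 5083.2 = 8049.9 m/s ~ 8050 m/s

8050 m/s


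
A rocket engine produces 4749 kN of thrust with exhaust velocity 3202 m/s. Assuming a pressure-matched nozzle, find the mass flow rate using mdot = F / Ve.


mdot = F / Ve = 4749000 / 3202 = 1483.1 kg/s

1483.1 kg/s


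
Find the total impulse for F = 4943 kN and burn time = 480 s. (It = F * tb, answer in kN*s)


It = 4943 * 480 = 2372640 kN*s

2372640 kN*s


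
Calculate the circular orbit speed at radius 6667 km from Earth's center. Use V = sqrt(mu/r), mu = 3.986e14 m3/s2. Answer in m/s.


V = sqrt(3.986e14 / 6667000) = 7732 m/s

7732 m/s


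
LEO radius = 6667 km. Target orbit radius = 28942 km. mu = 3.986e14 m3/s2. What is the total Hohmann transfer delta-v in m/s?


V1 = sqrt(mu/r1) = 7732.21 m/s
dV1 = V1*(sqrt(2*r2/(r1+r2)) - 1) = 2126.11 m/s
V2 = sqrt(mu/r2) = 3711.11 m/s
dV2 = V2*(1 - sqrt(2*r1/(r1+r2))) = 1440.18 m/s
Total dV = 3566 m/s

3566 m/s


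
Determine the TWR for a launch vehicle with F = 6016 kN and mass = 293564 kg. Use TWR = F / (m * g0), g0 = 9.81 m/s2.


TWR = 6016000 / (293564 * 9.81) = 2.09

2.09


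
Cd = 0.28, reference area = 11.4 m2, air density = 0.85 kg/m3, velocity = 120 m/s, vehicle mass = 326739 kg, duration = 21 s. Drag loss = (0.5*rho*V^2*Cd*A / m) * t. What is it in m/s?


D = 0.5 * 0.85 * 120^2 * 0.28 * 11.4 = 19535.04 N
a = 19535.04 / 326739 = 0.0598 m/s2
dV = 0.0598 * 21 = 1.3 m/s

1.3 m/s


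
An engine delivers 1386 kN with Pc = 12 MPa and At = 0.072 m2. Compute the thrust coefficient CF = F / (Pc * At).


CF = 1386000 / (12e6 * 0.072) = 1.6

1.6


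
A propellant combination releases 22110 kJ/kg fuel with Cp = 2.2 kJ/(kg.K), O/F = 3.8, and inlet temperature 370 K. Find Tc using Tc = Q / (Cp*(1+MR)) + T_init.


Tc = 22110 / (2.2 * (1 + 3.8)) + 370 = 2464 K

2464 K


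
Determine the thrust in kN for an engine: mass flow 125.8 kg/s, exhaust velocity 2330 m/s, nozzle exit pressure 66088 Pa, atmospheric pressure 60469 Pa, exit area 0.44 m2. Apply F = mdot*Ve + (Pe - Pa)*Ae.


F = 125.8 * 2330 + (66088 - 60469) * 0.44 = 295586.0 N = 295.6 kN

295.6 kN


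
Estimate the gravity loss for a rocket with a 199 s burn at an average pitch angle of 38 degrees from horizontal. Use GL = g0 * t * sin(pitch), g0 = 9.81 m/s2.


GL = 9.81 * 199 * sin(38 deg) = 1202 m/s

1202 m/s


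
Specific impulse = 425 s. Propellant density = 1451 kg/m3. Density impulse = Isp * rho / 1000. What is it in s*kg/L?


rho*Isp = 425 * 1451 / 1000 = 617 s*kg/L

617 s*kg/L


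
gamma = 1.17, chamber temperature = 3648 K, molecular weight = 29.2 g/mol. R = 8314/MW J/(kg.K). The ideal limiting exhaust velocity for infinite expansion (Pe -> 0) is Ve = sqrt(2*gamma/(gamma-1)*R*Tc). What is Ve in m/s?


R = 8314 / 29.2 = 284.73 J/(kg.K)
Ve = sqrt(2 * 1.17 / (1.17 - 1) * 284.73 * 3648) = 3781 m/s

3781 m/s


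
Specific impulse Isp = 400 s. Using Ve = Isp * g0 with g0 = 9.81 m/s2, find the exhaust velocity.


Ve = Isp * g0 = 400 * 9.81 = 3924.0 m/s

3924.0 m/s


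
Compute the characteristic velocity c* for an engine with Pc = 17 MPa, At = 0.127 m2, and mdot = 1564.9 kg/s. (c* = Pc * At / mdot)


c* = 17e6 * 0.127 / 1564.9 = 1380 m/s

1380 m/s


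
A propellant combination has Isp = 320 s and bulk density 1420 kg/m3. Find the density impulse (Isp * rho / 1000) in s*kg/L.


rho*Isp = 320 * 1420 / 1000 = 454 s*kg/L

454 s*kg/L


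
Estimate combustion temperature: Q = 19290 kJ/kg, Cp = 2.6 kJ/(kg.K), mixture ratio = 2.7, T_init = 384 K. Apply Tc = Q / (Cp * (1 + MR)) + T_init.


Tc = 19290 / (2.6 * (1 + 2.7)) + 384 = 2389 K

2389 K


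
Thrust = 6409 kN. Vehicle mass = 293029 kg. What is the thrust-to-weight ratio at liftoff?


TWR = 6409000 / (293029 * 9.81) = 2.23

2.23


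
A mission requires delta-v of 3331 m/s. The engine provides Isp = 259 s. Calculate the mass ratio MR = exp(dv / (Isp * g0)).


Ve = 259 * 9.81 = 2540.79 m/s
MR = exp(3331 / 2540.79) = 3.71

3.71


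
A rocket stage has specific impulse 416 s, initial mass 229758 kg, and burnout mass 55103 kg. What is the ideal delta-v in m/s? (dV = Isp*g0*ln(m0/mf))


Ve = 416 * 9.81 = 4080.96 m/s
dV = 4080.96 * ln(229758/55103) = 5827 m/s

5827 m/s


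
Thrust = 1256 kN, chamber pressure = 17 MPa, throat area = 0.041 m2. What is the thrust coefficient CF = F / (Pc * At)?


CF = 1256000 / (17e6 * 0.041) = 1.8

1.8


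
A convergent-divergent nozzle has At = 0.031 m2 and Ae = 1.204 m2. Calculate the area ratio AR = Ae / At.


AR = 1.204 / 0.031 = 38.8

38.8


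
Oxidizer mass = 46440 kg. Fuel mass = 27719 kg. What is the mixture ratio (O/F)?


MR = 46440 / 27719 = 1.68

1.68


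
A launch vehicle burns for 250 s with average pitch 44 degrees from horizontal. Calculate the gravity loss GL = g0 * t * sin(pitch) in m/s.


GL = 9.81 * 250 * sin(44 deg) = 1704 m/s

1704 m/s


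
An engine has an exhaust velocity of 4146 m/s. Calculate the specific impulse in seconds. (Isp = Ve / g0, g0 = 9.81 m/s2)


Isp = Ve / g0 = 4146 / 9.81 = 422.6 s

422.6 s


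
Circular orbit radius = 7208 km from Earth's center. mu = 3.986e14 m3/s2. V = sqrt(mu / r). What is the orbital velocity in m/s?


V = sqrt(3.986e14 / 7208000) = 7436 m/s

7436 m/s


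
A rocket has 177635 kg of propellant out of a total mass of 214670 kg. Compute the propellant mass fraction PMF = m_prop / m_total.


PMF = 177635 / 214670 = 0.827

0.827


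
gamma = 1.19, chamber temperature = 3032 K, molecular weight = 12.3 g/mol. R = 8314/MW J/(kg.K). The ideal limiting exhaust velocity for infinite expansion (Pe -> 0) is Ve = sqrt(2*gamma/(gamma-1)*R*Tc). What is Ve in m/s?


R = 8314 / 12.3 = 675.93 J/(kg.K)
Ve = sqrt(2 * 1.19 / (1.19 - 1) * 675.93 * 3032) = 5067 m/s

5067 m/s


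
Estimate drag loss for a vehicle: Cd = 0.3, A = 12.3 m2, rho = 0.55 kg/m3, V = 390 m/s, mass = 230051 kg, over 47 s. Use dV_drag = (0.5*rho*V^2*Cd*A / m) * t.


D = 0.5 * 0.55 * 390^2 * 0.3 * 12.3 = 154343.48 N
a = 154343.48 / 230051 = 0.6709 m/s2
dV = 0.6709 * 47 = 31.5 m/s

31.5 m/s


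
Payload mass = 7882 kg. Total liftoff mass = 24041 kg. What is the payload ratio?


PR = 7882 / 24041 = 0.3279

0.3279


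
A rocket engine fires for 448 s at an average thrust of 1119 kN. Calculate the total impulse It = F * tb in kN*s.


It = 1119 * 448 = 501312 kN*s

501312 kN*s


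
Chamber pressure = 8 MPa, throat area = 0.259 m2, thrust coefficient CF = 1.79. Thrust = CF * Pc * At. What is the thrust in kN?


F = 1.79 * 8e6 * 0.259 = 3.7089e+06 N = 3708.9 kN

3708.9 kN


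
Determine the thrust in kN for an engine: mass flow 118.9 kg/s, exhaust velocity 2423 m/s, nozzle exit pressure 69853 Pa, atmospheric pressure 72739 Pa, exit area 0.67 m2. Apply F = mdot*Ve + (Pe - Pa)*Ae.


F = 118.9 * 2423 + (69853 - 72739) * 0.67 = 286161.0 N = 286.2 kN

286.2 kN


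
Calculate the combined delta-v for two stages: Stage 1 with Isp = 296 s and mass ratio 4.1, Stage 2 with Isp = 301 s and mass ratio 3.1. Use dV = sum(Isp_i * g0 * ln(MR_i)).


dV1 = 296 * 9.81 * ln(4.1) = 4097.2 m/s
dV2 = 301 * 9.81 * ln(3.1) = 3340.8 m/s
Total dV = 4097.2 + 3340.8 = 7438.0 m/s ~ 7438 m/s

7438 m/s


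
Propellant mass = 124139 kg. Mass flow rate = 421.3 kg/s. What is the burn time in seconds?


tb = 124139 / 421.3 = 294.7 s

294.7 s


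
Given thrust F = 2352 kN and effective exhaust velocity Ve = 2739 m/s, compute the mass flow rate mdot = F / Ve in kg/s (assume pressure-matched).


mdot = F / Ve = 2352000 / 2739 = 858.7 kg/s

858.7 kg/s


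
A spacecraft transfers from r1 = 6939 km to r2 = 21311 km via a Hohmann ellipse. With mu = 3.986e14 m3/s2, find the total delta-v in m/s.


V1 = sqrt(mu/r1) = 7579.14 m/s
dV1 = V1*(sqrt(2*r2/(r1+r2)) - 1) = 1730.39 m/s
V2 = sqrt(mu/r2) = 4324.81 m/s
dV2 = V2*(1 - sqrt(2*r1/(r1+r2))) = 1293.56 m/s
Total dV = 3024 m/s

3024 m/s


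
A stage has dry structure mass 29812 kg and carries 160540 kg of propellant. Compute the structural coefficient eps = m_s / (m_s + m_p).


eps = 29812 / (29812 + 160540) = 0.1566

0.1566


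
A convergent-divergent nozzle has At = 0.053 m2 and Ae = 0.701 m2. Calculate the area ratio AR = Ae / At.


AR = 0.701 / 0.053 = 13.2

13.2


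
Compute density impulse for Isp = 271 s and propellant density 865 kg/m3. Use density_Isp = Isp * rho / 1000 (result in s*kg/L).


rho*Isp = 271 * 865 / 1000 = 234 s*kg/L

234 s*kg/L


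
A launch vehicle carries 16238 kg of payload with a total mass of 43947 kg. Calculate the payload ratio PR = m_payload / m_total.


PR = 16238 / 43947 = 0.3695

0.3695


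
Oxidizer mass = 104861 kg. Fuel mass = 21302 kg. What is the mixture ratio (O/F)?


MR = 104861 / 21302 = 4.92

4.92


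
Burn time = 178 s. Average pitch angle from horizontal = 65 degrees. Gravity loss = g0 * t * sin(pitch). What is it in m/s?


GL = 9.81 * 178 * sin(65 deg) = 1583 m/s

1583 m/s


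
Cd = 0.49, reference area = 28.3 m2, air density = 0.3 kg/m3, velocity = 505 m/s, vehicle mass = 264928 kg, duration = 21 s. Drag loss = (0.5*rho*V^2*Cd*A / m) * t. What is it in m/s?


D = 0.5 * 0.3 * 505^2 * 0.49 * 28.3 = 530464.75 N
a = 530464.75 / 264928 = 2.0023 m/s2
dV = 2.0023 * 21 = 42.0 m/s

42.0 m/s


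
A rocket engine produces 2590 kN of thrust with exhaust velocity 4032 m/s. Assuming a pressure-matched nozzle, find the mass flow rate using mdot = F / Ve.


mdot = F / Ve = 2590000 / 4032 = 642.4 kg/s

642.4 kg/s


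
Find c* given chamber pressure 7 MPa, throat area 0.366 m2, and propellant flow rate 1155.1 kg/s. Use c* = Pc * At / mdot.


c* = 7e6 * 0.366 / 1155.1 = 2218 m/s

2218 m/s
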